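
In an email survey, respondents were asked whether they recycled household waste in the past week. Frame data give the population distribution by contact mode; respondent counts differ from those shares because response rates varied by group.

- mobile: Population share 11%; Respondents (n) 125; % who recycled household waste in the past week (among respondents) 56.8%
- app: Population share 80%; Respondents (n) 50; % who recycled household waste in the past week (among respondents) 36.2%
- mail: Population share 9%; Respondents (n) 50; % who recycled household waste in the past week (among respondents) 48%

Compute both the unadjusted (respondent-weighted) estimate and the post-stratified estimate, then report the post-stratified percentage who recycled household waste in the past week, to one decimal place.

Naive respondent-only estimate (weights = respondent counts):
  (125/225)×56.8 + (50/225)×36.2 + (50/225)×48 = 50.2667%
Post-stratifying to population shares instead:
  0.11×56.8 + 0.8×36.2 + 0.09×48 = 39.528%

39.5%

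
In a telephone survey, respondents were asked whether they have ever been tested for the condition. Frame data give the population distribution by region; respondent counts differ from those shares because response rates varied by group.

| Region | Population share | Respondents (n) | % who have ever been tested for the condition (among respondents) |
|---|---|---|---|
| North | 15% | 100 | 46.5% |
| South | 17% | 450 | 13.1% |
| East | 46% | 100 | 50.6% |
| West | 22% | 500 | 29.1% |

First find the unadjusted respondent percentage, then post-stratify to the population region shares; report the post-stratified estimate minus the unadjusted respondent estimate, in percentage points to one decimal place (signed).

Without adjustment, the pooled respondent share is:
  (100/1150)×46.5 + (450/1150)×13.1 + (100/1150)×50.6 + (500/1150)×29.1 = 26.2217%
Post-stratified estimate weights by population shares:
  0.15×46.5 + 0.17×13.1 + 0.46×50.6 + 0.22×29.1 = 38.88%
Difference = 38.88 − 26.2217 = 12.6583 pp.

+12.7 percentage points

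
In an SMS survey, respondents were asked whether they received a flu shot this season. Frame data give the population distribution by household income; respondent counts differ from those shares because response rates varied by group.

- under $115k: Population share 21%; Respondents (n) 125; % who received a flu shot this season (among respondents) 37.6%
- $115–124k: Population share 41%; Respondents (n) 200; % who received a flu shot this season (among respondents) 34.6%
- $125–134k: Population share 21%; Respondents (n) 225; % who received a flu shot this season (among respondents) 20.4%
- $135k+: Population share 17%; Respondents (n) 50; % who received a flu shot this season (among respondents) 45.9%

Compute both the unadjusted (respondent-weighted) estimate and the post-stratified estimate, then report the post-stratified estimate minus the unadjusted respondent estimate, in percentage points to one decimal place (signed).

+3.3 percentage points

Unadjusted (pooled respondent) estimate weights by respondent counts:
  (125/600)×37.6 + (200/600)×34.6 + (225/600)×20.4 + (50/600)×45.9 = 30.8417%
Reweighting by population household income shares:
  0.21×37.6 + 0.41×34.6 + 0.21×20.4 + 0.17×45.9 = 34.169%
Difference = 34.169 − 30.8417 = 3.3273 pp.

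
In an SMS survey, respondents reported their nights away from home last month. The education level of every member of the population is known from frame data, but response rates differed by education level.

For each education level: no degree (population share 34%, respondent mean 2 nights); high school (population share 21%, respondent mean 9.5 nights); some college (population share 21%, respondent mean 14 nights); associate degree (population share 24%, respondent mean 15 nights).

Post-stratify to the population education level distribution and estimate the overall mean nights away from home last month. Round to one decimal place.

Each cell contributes population-share × respondent value:
  no degree: 0.34 × 2 = 0.68
  high school: 0.21 × 9.5 = 1.995
  some college: 0.21 × 14 = 2.94
  associate degree: 0.24 × 15 = 3.6
Post-stratified estimate = 9.215 → 9.2.

9.2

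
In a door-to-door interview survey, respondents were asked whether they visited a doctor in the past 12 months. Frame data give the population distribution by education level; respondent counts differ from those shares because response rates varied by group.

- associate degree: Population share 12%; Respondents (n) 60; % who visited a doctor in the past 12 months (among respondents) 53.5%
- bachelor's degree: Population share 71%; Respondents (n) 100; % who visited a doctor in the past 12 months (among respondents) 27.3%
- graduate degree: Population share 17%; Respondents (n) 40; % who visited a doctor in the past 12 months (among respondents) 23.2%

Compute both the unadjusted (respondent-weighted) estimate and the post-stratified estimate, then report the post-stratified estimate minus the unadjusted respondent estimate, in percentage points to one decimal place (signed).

Without adjustment, the pooled respondent share is:
  (60/200)×53.5 + (100/200)×27.3 + (40/200)×23.2 = 34.34%
Reweighting by population education level shares:
  0.12×53.5 + 0.71×27.3 + 0.17×23.2 = 29.747%
Difference = 29.747 − 34.34 = -4.593 pp.

-4.6 percentage points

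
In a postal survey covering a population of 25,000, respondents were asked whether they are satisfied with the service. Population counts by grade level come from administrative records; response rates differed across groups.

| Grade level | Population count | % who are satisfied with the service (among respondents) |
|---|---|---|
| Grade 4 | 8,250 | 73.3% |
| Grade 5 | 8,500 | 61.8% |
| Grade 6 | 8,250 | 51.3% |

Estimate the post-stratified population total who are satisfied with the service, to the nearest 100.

15,500

Estimated count per cell = population count × respondent percentage:
  Grade 4: 8,250 × 73.3% = 6047.25
  Grade 5: 8,500 × 61.8% = 5253
  Grade 6: 8,250 × 51.3% = 4232.25
Estimated total = 15532.5 → 15,500.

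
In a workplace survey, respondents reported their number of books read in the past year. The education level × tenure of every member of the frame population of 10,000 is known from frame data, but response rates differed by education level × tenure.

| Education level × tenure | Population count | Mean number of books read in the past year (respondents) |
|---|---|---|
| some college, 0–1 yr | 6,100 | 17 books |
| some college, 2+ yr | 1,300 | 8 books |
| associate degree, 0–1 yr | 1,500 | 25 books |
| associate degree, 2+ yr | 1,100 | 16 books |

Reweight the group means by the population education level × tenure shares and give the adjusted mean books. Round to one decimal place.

16.9

Weight each group's respondent value by its population share:
  some college, 0–1 yr: (6,100/10,000) × 17 = 10.37
  some college, 2+ yr: (1,300/10,000) × 8 = 1.04
  associate degree, 0–1 yr: (1,500/10,000) × 25 = 3.75
  associate degree, 2+ yr: (1,100/10,000) × 16 = 1.76
Post-stratified estimate = 16.92 → 16.9.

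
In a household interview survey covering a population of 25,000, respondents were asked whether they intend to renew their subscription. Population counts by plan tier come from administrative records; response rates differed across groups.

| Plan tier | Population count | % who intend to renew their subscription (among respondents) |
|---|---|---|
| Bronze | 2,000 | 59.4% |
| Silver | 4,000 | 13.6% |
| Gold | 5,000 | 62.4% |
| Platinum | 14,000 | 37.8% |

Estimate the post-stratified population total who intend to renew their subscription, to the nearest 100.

Estimated count per cell = population count × respondent percentage:
  Bronze: 2,000 × 59.4% = 1188
  Silver: 4,000 × 13.6% = 544
  Gold: 5,000 × 62.4% = 3120
  Platinum: 14,000 × 37.8% = 5292
Estimated total = 10,144 → 10,100.

10,100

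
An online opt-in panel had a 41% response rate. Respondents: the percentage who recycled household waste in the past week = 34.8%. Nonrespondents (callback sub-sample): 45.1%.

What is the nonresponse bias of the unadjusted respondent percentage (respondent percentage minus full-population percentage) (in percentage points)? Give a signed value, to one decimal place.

Nonresponse fraction = 1 − 0.41 = 0.59.
Bias = (nonresponse fraction) × (respondent percentage − nonrespondent percentage)
     = 0.59 × (34.8 − 45.1) = 0.59 × -10.3 = -6.077.

-6.1 percentage points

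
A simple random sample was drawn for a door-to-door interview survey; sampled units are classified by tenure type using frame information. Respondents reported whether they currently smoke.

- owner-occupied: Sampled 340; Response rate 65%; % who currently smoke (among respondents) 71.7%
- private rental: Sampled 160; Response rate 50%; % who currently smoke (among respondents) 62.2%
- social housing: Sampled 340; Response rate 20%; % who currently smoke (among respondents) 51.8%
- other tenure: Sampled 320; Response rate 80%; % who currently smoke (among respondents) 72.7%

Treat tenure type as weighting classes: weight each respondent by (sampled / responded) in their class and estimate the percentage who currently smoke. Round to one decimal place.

64.8%

Inverse-response-rate weighting restores each class to its sampled count, so class totals weight by n_sampled:
  owner-occupied: 340 × 71.7 = 24,378
  private rental: 160 × 62.2 = 9952
  social housing: 340 × 51.8 = 17,612
  other tenure: 320 × 72.7 = 23,264
Adjusted estimate = 75,206 / 1,160 = 64.8328 → 64.8%.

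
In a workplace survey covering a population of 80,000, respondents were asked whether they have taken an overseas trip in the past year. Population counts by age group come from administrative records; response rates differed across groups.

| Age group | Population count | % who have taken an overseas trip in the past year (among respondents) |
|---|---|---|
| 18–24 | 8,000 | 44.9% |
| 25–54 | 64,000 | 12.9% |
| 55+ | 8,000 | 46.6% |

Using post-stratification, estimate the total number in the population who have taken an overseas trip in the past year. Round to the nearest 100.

15,600

Each cell contributes its population count × the respondent rate:
  18–24: 8,000 × 44.9% = 3592
  25–54: 64,000 × 12.9% = 8256
  55+: 8,000 × 46.6% = 3728
Estimated total = 15,576 → 15,600.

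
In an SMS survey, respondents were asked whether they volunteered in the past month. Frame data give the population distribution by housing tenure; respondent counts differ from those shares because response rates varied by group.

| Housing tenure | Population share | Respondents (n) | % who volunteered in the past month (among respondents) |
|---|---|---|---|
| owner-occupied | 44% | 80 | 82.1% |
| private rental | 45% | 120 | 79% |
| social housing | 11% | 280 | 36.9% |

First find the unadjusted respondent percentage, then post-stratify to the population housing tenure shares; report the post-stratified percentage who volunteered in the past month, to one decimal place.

75.7%

Without adjustment, the pooled respondent share is:
  (80/480)×82.1 + (120/480)×79 + (280/480)×36.9 = 54.9583%
Post-stratified estimate weights by population shares:
  0.44×82.1 + 0.45×79 + 0.11×36.9 = 75.733%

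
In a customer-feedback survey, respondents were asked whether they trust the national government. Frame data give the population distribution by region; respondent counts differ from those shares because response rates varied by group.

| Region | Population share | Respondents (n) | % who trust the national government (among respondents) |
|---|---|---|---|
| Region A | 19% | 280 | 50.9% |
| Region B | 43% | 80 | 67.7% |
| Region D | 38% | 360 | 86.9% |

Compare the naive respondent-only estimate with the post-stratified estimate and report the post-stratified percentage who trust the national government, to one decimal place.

Naive respondent-only estimate (weights = respondent counts):
  (280/720)×50.9 + (80/720)×67.7 + (360/720)×86.9 = 70.7667%
Post-stratifying to population shares instead:
  0.19×50.9 + 0.43×67.7 + 0.38×86.9 = 71.804%

71.8%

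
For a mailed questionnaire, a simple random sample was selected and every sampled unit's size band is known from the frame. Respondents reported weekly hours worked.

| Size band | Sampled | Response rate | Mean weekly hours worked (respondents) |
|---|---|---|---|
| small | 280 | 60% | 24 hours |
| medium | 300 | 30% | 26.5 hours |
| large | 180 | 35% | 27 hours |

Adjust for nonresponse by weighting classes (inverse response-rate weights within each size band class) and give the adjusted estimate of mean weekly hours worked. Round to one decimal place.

Each respondent's weight = sampled/responded in their class; summing within a class gives n_sampled, so:
  small: 280 × 24 = 6720
  medium: 300 × 26.5 = 7950
  large: 180 × 27 = 4860
Adjusted estimate = 19,530 / 760 = 25.6974 → 25.7.

25.7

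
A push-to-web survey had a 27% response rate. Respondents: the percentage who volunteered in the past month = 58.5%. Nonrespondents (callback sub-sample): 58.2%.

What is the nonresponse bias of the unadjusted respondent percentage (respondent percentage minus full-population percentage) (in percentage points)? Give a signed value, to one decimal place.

+0.2 percentage points

Nonresponse fraction = 1 − 0.27 = 0.73.
Bias = (nonresponse fraction) × (respondent percentage − nonrespondent percentage)
     = 0.73 × (58.5 − 58.2) = 0.73 × 0.3 = 0.219.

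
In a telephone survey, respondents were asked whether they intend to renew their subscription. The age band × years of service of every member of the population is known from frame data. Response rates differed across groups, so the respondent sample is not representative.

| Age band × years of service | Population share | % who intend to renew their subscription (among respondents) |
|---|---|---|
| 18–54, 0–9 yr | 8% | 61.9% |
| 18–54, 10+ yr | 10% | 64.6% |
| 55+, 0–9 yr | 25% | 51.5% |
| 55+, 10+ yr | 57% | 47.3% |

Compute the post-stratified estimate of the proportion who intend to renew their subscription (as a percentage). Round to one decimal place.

51.2%

Reweight to the known age band × years of service distribution:
  18–54, 0–9 yr: 0.08 × 61.9 = 4.952
  18–54, 10+ yr: 0.1 × 64.6 = 6.46
  55+, 0–9 yr: 0.25 × 51.5 = 12.875
  55+, 10+ yr: 0.57 × 47.3 = 26.961
Post-stratified estimate = 51.248 → 51.2%.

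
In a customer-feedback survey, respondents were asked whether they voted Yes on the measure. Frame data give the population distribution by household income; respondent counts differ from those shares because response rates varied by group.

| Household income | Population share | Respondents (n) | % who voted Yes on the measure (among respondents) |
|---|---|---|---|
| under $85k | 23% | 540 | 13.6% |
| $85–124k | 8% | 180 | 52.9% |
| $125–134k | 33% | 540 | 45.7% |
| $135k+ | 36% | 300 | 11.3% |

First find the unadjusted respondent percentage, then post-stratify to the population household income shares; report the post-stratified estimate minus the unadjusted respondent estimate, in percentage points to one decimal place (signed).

-2.3 percentage points

Unadjusted (pooled respondent) estimate weights by respondent counts:
  (540/1560)×13.6 + (180/1560)×52.9 + (540/1560)×45.7 + (300/1560)×11.3 = 28.8038%
Post-stratifying to population shares instead:
  0.23×13.6 + 0.08×52.9 + 0.33×45.7 + 0.36×11.3 = 26.509%
Difference = 26.509 − 28.8038 = -2.2948 pp.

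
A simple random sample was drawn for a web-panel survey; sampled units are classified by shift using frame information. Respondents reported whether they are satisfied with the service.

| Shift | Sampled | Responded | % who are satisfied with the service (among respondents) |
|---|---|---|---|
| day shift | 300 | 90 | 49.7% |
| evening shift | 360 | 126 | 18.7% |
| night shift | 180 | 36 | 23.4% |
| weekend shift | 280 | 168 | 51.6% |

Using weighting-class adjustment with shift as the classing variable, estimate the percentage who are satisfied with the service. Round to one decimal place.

36.0%

Response rates by class: day shift 90/300 = 30%, evening shift 126/360 = 35%, night shift 36/180 = 20%, weekend shift 168/280 = 60%.
Each respondent's weight = sampled/responded in their class; summing within a class gives n_sampled, so:
  day shift: 300 × 49.7 = 14,910
  evening shift: 360 × 18.7 = 6732
  night shift: 180 × 23.4 = 4212
  weekend shift: 280 × 51.6 = 14,448
Adjusted estimate = 40,302 / 1,120 = 35.9839 → 36.0%.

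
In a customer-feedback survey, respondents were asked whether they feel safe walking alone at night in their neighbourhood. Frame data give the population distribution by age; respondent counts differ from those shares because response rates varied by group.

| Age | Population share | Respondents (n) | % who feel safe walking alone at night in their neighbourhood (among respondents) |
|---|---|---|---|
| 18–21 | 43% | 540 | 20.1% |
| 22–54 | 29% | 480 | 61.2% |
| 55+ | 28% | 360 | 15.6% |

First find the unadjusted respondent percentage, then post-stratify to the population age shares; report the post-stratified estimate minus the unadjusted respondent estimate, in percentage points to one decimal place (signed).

-2.5 percentage points

Without adjustment, the pooled respondent share is:
  (540/1380)×20.1 + (480/1380)×61.2 + (360/1380)×15.6 = 33.2217%
Post-stratified estimate weights by population shares:
  0.43×20.1 + 0.29×61.2 + 0.28×15.6 = 30.759%
Difference = 30.759 − 33.2217 = -2.4627 pp.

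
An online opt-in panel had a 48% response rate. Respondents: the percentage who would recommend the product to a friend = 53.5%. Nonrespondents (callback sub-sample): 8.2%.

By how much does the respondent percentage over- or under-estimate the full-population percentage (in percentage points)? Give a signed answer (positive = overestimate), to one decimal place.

+23.6 percentage points

Nonresponse fraction = 1 − 0.48 = 0.52.
Bias = (nonresponse fraction) × (respondent percentage − nonrespondent percentage)
     = 0.52 × (53.5 − 8.2) = 0.52 × 45.3 = 23.556.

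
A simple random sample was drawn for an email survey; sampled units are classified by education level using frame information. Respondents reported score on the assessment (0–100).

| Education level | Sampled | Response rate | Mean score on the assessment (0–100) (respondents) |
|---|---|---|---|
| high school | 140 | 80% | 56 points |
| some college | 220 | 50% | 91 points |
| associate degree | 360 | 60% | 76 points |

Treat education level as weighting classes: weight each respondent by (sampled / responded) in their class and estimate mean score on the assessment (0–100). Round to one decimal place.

With weight = n_sampled/n_responded per class, the weighted class total is n_sampled:
  high school: 140 × 56 = 7840
  some college: 220 × 91 = 20,020
  associate degree: 360 × 76 = 27,360
Adjusted estimate = 55,220 / 720 = 76.6944 → 76.7.

76.7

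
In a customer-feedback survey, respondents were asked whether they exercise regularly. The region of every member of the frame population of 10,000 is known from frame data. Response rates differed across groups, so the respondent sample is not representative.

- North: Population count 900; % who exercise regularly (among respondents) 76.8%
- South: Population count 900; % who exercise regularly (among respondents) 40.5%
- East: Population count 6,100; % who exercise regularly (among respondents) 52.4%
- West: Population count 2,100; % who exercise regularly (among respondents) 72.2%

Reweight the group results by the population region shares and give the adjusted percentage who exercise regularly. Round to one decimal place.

Each cell contributes population-share × respondent value:
  North: (900/10,000) × 76.8 = 6.912
  South: (900/10,000) × 40.5 = 3.645
  East: (6,100/10,000) × 52.4 = 31.964
  West: (2,100/10,000) × 72.2 = 15.162
Post-stratified estimate = 57.683 → 57.7%.

57.7%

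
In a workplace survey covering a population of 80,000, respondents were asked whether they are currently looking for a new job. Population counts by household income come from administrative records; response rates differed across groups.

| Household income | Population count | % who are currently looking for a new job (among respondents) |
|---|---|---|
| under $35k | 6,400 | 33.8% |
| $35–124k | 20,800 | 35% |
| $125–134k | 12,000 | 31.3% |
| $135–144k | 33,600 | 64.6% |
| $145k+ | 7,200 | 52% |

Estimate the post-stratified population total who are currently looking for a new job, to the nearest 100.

38,600

Estimated count per cell = population count × respondent percentage:
  under $35k: 6,400 × 33.8% = 2163.2
  $35–124k: 20,800 × 35% = 7280
  $125–134k: 12,000 × 31.3% = 3756
  $135–144k: 33,600 × 64.6% = 21705.6
  $145k+: 7,200 × 52% = 3744
Estimated total = 38648.8 → 38,600.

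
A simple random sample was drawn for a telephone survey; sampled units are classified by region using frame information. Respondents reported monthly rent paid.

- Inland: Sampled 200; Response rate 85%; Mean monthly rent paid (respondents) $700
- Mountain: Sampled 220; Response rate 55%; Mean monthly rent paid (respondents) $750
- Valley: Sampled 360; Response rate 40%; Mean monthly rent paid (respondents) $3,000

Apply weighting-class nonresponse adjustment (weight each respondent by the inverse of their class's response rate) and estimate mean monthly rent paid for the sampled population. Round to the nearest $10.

$1,780

Each respondent's weight = sampled/responded in their class; summing within a class gives n_sampled, so:
  Inland: 200 × 700 = 140,000
  Mountain: 220 × 750 = 165,000
  Valley: 360 × 3000 = 1,080,000
Adjusted estimate = 1,385,000 / 780 = 1775.64 → $1,780.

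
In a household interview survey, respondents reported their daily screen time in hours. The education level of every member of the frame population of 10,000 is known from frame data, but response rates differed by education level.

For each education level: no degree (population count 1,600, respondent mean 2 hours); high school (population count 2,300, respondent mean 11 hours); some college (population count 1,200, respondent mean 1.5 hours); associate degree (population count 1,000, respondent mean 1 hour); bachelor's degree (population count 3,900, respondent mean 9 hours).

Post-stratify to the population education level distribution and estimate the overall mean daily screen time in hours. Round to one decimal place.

6.6

Weight each group's respondent value by its population share:
  no degree: (1,600/10,000) × 2 = 0.32
  high school: (2,300/10,000) × 11 = 2.53
  some college: (1,200/10,000) × 1.5 = 0.18
  associate degree: (1,000/10,000) × 1 = 0.1
  bachelor's degree: (3,900/10,000) × 9 = 3.51
Post-stratified estimate = 6.64 → 6.6.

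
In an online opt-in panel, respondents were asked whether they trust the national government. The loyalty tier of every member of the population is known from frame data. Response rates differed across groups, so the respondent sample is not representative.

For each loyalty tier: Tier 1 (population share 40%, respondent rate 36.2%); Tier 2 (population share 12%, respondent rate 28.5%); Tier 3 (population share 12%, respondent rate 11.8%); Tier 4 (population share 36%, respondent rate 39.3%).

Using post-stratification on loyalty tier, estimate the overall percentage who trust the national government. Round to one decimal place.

33.5%

Each cell contributes population-share × respondent value:
  Tier 1: 0.4 × 36.2 = 14.48
  Tier 2: 0.12 × 28.5 = 3.42
  Tier 3: 0.12 × 11.8 = 1.416
  Tier 4: 0.36 × 39.3 = 14.148
Post-stratified estimate = 33.464 → 33.5%.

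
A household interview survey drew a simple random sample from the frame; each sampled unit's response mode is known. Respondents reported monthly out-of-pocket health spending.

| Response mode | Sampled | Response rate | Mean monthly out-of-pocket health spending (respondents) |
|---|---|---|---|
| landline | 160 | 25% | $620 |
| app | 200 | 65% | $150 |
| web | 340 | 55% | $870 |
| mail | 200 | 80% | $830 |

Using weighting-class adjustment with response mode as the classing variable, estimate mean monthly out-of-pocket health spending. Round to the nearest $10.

With weight = n_sampled/n_responded per class, the weighted class total is n_sampled:
  landline: 160 × 620 = 99,200
  app: 200 × 150 = 30,000
  web: 340 × 870 = 295,800
  mail: 200 × 830 = 166,000
Adjusted estimate = 591,000 / 900 = 656.667 → $660.

$660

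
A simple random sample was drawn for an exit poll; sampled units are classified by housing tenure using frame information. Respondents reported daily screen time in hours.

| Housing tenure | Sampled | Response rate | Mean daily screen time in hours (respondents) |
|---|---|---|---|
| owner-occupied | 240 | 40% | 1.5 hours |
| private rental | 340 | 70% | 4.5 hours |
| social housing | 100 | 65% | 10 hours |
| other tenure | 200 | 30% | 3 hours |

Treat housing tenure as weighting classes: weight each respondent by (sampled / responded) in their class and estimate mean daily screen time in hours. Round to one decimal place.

Each respondent's weight = sampled/responded in their class; summing within a class gives n_sampled, so:
  owner-occupied: 240 × 1.5 = 360
  private rental: 340 × 4.5 = 1530
  social housing: 100 × 10 = 1000
  other tenure: 200 × 3 = 600
Adjusted estimate = 3490 / 880 = 3.96591 → 4.0.

4.0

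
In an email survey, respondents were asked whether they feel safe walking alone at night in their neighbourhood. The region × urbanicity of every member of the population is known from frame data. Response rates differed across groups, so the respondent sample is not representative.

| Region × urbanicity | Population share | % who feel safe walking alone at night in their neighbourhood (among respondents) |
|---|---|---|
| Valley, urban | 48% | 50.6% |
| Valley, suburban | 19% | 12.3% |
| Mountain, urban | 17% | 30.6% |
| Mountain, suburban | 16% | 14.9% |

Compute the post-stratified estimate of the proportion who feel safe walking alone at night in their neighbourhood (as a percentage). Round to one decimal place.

34.2%

Reweight to the known region × urbanicity distribution:
  Valley, urban: 0.48 × 50.6 = 24.288
  Valley, suburban: 0.19 × 12.3 = 2.337
  Mountain, urban: 0.17 × 30.6 = 5.202
  Mountain, suburban: 0.16 × 14.9 = 2.384
Post-stratified estimate = 34.211 → 34.2%.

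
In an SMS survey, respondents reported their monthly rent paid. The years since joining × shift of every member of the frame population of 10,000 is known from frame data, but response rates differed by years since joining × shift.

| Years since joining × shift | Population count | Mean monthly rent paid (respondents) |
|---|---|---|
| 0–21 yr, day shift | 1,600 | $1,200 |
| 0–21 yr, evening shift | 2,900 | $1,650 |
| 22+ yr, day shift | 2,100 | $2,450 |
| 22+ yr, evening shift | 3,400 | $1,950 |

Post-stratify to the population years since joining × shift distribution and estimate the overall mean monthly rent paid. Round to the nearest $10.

$1,850

Weight each group's respondent value by its population share:
  0–21 yr, day shift: (1,600/10,000) × 1200 = 192
  0–21 yr, evening shift: (2,900/10,000) × 1650 = 478.5
  22+ yr, day shift: (2,100/10,000) × 2450 = 514.5
  22+ yr, evening shift: (3,400/10,000) × 1950 = 663
Post-stratified estimate = 1848 → $1,850.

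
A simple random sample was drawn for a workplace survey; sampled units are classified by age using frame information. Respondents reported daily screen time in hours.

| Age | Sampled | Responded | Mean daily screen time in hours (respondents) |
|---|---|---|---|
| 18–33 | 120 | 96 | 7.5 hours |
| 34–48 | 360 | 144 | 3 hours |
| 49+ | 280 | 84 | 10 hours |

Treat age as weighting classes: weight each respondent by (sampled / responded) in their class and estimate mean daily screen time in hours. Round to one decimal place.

Response rates by class: 18–33 96/120 = 80%, 34–48 144/360 = 40%, 49+ 84/280 = 30%.
Weighting each respondent by the inverse class response rate inflates each class back to its sampled size, so the class weight is n_sampled:
  18–33: 120 × 7.5 = 900
  34–48: 360 × 3 = 1080
  49+: 280 × 10 = 2800
Adjusted estimate = 4780 / 760 = 6.28947 → 6.3.

6.3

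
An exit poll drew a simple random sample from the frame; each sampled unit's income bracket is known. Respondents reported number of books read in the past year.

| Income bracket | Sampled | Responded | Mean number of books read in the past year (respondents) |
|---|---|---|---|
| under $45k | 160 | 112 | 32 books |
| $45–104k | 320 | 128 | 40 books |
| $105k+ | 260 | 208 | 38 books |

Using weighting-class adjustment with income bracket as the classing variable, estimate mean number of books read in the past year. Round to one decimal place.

Response rates by class: under $45k 112/160 = 70%, $45–104k 128/320 = 40%, $105k+ 208/260 = 80%.
Each respondent's weight = sampled/responded in their class; summing within a class gives n_sampled, so:
  under $45k: 160 × 32 = 5120
  $45–104k: 320 × 40 = 12,800
  $105k+: 260 × 38 = 9880
Adjusted estimate = 27,800 / 740 = 37.5676 → 37.6.

37.6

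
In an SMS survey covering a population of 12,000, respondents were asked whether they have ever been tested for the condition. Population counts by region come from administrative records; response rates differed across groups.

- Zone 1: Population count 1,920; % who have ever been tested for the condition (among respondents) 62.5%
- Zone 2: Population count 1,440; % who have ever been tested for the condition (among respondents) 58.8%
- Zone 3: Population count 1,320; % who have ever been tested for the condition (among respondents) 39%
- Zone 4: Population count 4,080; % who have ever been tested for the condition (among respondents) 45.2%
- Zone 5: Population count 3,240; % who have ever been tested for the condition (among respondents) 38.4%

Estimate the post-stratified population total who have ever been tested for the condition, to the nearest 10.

Each cell contributes its population count × the respondent rate:
  Zone 1: 1,920 × 62.5% = 1200
  Zone 2: 1,440 × 58.8% = 846.72
  Zone 3: 1,320 × 39% = 514.8
  Zone 4: 4,080 × 45.2% = 1844.16
  Zone 5: 3,240 × 38.4% = 1244.16
Estimated total = 5649.84 → 5,650.

5,650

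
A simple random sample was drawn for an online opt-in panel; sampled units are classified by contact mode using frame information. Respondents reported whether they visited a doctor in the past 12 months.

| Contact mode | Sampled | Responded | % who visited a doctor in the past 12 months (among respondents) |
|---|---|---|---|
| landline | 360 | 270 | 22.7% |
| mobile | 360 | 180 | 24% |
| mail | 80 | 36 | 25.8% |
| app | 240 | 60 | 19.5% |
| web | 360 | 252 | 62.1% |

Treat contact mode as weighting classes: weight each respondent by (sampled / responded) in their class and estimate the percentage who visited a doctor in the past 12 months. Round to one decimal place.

Class response rates: landline 270/360 = 75%, mobile 180/360 = 50%, mail 36/80 = 45%, app 60/240 = 25%, web 252/360 = 70%.
With weight = n_sampled/n_responded per class, the weighted class total is n_sampled:
  landline: 360 × 22.7 = 8172
  mobile: 360 × 24 = 8640
  mail: 80 × 25.8 = 2064
  app: 240 × 19.5 = 4680
  web: 360 × 62.1 = 22,356
Adjusted estimate = 45,912 / 1,400 = 32.7943 → 32.8%.

32.8%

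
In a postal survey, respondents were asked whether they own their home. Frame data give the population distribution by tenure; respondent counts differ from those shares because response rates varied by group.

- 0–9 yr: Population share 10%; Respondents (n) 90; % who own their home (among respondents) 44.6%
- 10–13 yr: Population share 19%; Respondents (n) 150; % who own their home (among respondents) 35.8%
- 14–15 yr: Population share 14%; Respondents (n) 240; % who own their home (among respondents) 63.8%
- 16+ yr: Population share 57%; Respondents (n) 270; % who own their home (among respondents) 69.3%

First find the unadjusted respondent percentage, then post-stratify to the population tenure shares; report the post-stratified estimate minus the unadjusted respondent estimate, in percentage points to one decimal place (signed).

Without adjustment, the pooled respondent share is:
  (90/750)×44.6 + (150/750)×35.8 + (240/750)×63.8 + (270/750)×69.3 = 57.876%
Post-stratifying to population shares instead:
  0.1×44.6 + 0.19×35.8 + 0.14×63.8 + 0.57×69.3 = 59.695%
Difference = 59.695 − 57.876 = 1.819 pp.

+1.8 percentage points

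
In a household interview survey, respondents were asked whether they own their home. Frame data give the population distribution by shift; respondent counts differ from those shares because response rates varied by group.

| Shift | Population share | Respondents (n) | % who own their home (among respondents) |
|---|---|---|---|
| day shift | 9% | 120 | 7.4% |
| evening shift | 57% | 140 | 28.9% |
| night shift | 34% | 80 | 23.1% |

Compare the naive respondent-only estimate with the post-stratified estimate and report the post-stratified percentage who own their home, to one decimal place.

Without adjustment, the pooled respondent share is:
  (120/340)×7.4 + (140/340)×28.9 + (80/340)×23.1 = 19.9471%
Post-stratified estimate weights by population shares:
  0.09×7.4 + 0.57×28.9 + 0.34×23.1 = 24.993%

25.0%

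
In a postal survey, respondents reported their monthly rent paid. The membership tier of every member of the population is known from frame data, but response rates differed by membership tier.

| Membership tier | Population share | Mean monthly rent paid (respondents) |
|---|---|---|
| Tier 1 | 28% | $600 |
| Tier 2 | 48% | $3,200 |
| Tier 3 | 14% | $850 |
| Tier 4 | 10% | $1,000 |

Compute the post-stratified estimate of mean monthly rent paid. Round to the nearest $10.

$1,920

Reweight to the known membership tier distribution:
  Tier 1: 0.28 × 600 = 168
  Tier 2: 0.48 × 3200 = 1536
  Tier 3: 0.14 × 850 = 119
  Tier 4: 0.1 × 1000 = 100
Post-stratified estimate = 1923 → $1,920.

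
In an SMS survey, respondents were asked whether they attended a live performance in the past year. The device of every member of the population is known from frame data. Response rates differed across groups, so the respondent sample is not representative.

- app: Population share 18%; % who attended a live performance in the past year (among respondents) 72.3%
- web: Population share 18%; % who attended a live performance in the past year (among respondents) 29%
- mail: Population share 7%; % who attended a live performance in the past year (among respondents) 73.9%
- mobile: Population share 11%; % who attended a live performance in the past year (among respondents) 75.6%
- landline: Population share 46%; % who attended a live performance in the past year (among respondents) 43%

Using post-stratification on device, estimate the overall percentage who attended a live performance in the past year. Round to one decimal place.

51.5%

Weight each group's respondent value by its population share:
  app: 0.18 × 72.3 = 13.014
  web: 0.18 × 29 = 5.22
  mail: 0.07 × 73.9 = 5.173
  mobile: 0.11 × 75.6 = 8.316
  landline: 0.46 × 43 = 19.78
Post-stratified estimate = 51.503 → 51.5%.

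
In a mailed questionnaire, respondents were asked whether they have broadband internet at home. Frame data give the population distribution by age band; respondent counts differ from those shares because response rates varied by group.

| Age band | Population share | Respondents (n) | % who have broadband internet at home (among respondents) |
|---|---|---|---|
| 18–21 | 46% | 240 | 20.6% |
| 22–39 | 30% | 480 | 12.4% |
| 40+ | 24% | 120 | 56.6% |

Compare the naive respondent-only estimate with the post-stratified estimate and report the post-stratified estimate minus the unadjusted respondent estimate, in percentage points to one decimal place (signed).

+5.7 percentage points

Without adjustment, the pooled respondent share is:
  (240/840)×20.6 + (480/840)×12.4 + (120/840)×56.6 = 21.0571%
Post-stratifying to population shares instead:
  0.46×20.6 + 0.3×12.4 + 0.24×56.6 = 26.78%
Difference = 26.78 − 21.0571 = 5.7229 pp.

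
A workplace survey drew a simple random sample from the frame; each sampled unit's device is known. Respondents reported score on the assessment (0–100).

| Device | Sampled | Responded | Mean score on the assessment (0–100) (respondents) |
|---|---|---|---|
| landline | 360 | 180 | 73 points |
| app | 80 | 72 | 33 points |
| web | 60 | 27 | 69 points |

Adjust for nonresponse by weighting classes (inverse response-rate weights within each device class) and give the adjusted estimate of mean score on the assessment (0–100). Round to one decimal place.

66.1

Class response rates: landline 180/360 = 50%, app 72/80 = 90%, web 27/60 = 45%.
With weight = n_sampled/n_responded per class, the weighted class total is n_sampled:
  landline: 360 × 73 = 26,280
  app: 80 × 33 = 2640
  web: 60 × 69 = 4140
Adjusted estimate = 33,060 / 500 = 66.12 → 66.1.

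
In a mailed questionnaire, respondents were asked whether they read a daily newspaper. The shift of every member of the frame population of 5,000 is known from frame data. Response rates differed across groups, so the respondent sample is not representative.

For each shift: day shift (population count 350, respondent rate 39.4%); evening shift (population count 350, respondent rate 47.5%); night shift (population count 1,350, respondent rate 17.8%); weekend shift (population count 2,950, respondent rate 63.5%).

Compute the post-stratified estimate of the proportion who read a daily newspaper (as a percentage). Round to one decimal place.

Post-stratification weights by population share, not respondent share:
  day shift: (350/5,000) × 39.4 = 2.758
  evening shift: (350/5,000) × 47.5 = 3.325
  night shift: (1,350/5,000) × 17.8 = 4.806
  weekend shift: (2,950/5,000) × 63.5 = 37.465
Post-stratified estimate = 48.354 → 48.4%.

48.4%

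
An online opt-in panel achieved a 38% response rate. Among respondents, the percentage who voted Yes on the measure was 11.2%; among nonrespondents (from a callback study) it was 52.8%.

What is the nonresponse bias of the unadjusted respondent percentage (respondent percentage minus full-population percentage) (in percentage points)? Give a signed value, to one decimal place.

-25.8 percentage points

Nonresponse fraction = 1 − 0.38 = 0.62.
Bias = (nonresponse fraction) × (respondent percentage − nonrespondent percentage)
     = 0.62 × (11.2 − 52.8) = 0.62 × -41.6 = -25.792.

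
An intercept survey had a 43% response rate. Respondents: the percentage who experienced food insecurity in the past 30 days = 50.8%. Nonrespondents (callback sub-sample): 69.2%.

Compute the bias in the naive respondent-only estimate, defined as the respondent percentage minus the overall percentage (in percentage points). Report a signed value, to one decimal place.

-10.5 percentage points

Nonresponse fraction = 1 − 0.43 = 0.57.
Bias = (nonresponse fraction) × (respondent percentage − nonrespondent percentage)
     = 0.57 × (50.8 − 69.2) = 0.57 × -18.4 = -10.488.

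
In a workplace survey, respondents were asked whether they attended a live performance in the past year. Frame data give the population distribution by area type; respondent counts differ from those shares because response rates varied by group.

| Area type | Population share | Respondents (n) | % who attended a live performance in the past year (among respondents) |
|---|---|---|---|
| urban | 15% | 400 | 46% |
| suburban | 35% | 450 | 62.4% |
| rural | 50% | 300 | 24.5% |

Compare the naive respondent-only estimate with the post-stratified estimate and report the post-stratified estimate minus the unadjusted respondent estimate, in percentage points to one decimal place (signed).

Naive respondent-only estimate (weights = respondent counts):
  (400/1150)×46 + (450/1150)×62.4 + (300/1150)×24.5 = 46.8087%
Post-stratifying to population shares instead:
  0.15×46 + 0.35×62.4 + 0.5×24.5 = 40.99%
Difference = 40.99 − 46.8087 = -5.8187 pp.

-5.8 percentage points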